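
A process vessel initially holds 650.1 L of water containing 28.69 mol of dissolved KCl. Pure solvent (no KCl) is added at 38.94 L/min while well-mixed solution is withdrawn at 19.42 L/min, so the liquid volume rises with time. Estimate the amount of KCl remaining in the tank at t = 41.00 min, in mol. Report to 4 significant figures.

12.91 mol

Total volume: dV/dt = Q_in − Q_out = 19.5200 L/min, so V(t) = 650.1 + 19.5200 t and V(41.00) = 1450.42 L.
Species balance (pure solvent in): dm/dt = −Q_out · m/V(t).
Separate: dm/m = −Q_out dt/V(t) ⇒ ln(m/m₀) = −(Q_out/(Q_in−Q_out)) ln(V/V₀).
m = m₀ (V₀/V)^(Q_out/(Q_in−Q_out)) = 28.69 × (650.1/1450.42)^(0.994877) = 12.9123 mol.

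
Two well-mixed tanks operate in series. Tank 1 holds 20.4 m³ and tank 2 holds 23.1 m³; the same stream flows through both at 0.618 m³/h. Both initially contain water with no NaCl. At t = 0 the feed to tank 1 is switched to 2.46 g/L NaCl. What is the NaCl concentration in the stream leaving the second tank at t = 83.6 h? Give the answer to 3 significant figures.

1.69 g/L

Each tank obeys Vᵢ dCᵢ/dt = Q(Cᵢ₋₁ − Cᵢ), so τᵢ = Vᵢ/Q.
τ₁ = 20.4/0.618 = 33.010 h; τ₂ = 23.1/0.618 = 37.379 h.
Tank 1: C₁ = C_in(1 − e^(−t/τ₁)). Tank 2 (τ₁ ≠ τ₂): C₂ = C_in[1 − (τ₁ e^(−t/τ₁) − τ₂ e^(−t/τ₂))/(τ₁ − τ₂)].
At t = 83.6: e^(−t/τ₁) = 0.079453, e^(−t/τ₂) = 0.10682.
C₂ = 2.46·[1 − (33.010·0.079453 − 37.379·0.10682)/(-4.3689)] = 2.46·0.68637 = 1.6885 g/L.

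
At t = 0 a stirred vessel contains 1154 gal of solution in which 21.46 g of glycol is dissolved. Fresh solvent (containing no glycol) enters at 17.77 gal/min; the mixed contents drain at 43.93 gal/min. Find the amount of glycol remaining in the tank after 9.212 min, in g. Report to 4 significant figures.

Total volume: dV/dt = Q_in − Q_out = -26.1600 gal/min, so V(t) = 1154 − 26.1600 t and V(9.212) = 913.014 gal.
No glycol enters, so dm/dt = −Q_out · (m/V).
dm/m = −Q_out dt/(V₀ − 26.1600 t); integrating gives ln(m/m₀) = −(Q_out/(Q_in−Q_out)) ln(V/V₀).
m = m₀ (V₀/V)^(Q_out/(Q_in−Q_out)) = 21.46 × (1154/913.014)^(-1.67928) = 14.4810 g.

14.48 g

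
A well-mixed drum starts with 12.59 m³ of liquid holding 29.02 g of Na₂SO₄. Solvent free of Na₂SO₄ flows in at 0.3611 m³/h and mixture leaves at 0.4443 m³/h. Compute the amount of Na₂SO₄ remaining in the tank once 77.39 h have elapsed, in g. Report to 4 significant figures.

0.6332 g

Let m(t) be the amount of Na₂SO₄. Volume: V(t) = V₀ + (Q_in − Q_out) t = 12.59 − 0.0832000 t; V(77.39) = 6.15115 m³.
Solute balance: dm/dt = 0 − Q_out C = −Q_out m/V(t).
Separate: dm/m = −Q_out dt/V(t) ⇒ ln(m/m₀) = −(Q_out/(Q_in−Q_out)) ln(V/V₀).
m = m₀ (V₀/V)^(Q_out/(Q_in−Q_out)) = 29.02 × (12.59/6.15115)^(-5.34014) = 0.633203 g.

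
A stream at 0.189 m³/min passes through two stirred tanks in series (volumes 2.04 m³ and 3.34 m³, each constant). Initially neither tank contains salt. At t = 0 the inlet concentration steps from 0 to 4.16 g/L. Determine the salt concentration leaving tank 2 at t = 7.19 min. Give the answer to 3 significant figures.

Each tank obeys Vᵢ dCᵢ/dt = Q(Cᵢ₋₁ − Cᵢ), so τᵢ = Vᵢ/Q.
τ₁ = 2.04/0.189 = 10.794 min; τ₂ = 3.34/0.189 = 17.672 min.
Solving the cascade with C₁(0)=C₂(0)=0 gives C₂(t) = C_in[1 − (τ₁ e^(−t/τ₁) − τ₂ e^(−t/τ₂))/(τ₁ − τ₂)].
At t = 7.19: e^(−t/τ₁) = 0.51369, e^(−t/τ₂) = 0.66574.
C₂ = 4.16·[1 − (10.794·0.51369 − 17.672·0.66574)/(-6.8783)] = 4.16·0.095666 = 0.39797 g/L.

0.398 g/L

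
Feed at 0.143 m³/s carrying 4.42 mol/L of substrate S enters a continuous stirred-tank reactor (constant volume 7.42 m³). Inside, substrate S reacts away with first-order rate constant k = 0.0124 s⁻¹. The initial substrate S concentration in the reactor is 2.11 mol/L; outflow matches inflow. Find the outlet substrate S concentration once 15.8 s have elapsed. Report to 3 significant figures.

2.34 mol/L

Species balance: V dC/dt = Q C_in − Q C − k V C.
dC/dt = (Q/V) C_in − (Q/V + k) C; effective rate a = Q/V + k = 0.019272 + 0.0124 = 0.031672 s⁻¹.
C_ss = Q C_in/(Q + kV) = 2.6895 mol/L; C(t) = C_ss + (C₀ − C_ss) e^(−a t).
C(15.8) = 2.6895 + (-0.57953)·e^(−0.031672·15.8) = 2.6895 + (-0.57953)·0.60628 = 2.3382 mol/L.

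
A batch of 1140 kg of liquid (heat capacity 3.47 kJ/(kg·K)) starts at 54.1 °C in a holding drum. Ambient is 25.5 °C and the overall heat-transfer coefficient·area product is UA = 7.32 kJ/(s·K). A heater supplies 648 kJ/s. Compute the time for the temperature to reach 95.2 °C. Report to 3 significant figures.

626 s

First-law balance (no shaft work): M c_p dT/dt = −UA(T − T_amb) + Q̇.
τ = M c_p/UA = 540.41 s; T_ss = T_amb + Q̇/UA = 25.5 + 648/7.32 = 114.02 °C.
T(t) = T_ss + (T₀ − T_ss)e^(−t/τ); set T = 95.2:
t = −τ ln[(T − T_ss)/(T₀ − T_ss)] = −540.41 · ln(0.31414) = 625.75 s.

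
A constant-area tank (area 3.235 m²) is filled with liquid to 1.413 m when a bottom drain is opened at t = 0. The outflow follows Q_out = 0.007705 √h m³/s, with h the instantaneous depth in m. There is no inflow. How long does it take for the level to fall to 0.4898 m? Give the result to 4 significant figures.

410.5 s

Volume balance on the tank: A dh/dt = −0.007705 √h.
This is separable: 2 d(√h)/dt = −0.007705/A, so √h = √h₀ − (0.007705/(2A)) t.
t = 2A(√h₀ − √h)/0.007705 = 2·3.235·(√1.413 − √0.4898)/0.007705
  = 6.47000 × (1.18870 − 0.699857) / 0.007705 = 410.486 s.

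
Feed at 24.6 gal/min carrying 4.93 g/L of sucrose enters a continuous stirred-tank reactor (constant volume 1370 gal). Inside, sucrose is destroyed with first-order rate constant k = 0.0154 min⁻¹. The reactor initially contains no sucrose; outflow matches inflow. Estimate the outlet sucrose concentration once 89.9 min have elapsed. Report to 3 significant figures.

2.52 g/L

Accumulation = in − out − consumed: V dC/dt = Q C_in − Q C − k V C.
This is linear with rate a = Q/V + k = 0.033356 min⁻¹.
C_ss = Q C_in/(Q + kV) = 2.6539 g/L; C(t) = C_ss + (C₀ − C_ss) e^(−a t).
C(89.9) = 2.6539 + (-2.6539)·e^(−0.033356·89.9) = 2.6539 + (-2.6539)·0.049851 = 2.5216 g/L.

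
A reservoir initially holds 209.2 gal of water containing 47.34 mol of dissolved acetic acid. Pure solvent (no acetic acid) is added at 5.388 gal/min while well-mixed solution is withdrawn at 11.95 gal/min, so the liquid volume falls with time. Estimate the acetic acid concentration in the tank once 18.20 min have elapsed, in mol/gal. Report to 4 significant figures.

0.1130 mol/gal

Total volume: dV/dt = Q_in − Q_out = -6.56200 gal/min, so V(t) = 209.2 − 6.56200 t and V(18.20) = 89.7716 gal.
Solute balance: dm/dt = 0 − Q_out C = −Q_out m/V(t).
dm/m = −Q_out dt/(V₀ − 6.56200 t); integrating gives ln(m/m₀) = −(Q_out/(Q_in−Q_out)) ln(V/V₀).
m = m₀ (V₀/V)^(Q_out/(Q_in−Q_out)) = 47.34 × (209.2/89.7716)^(-1.82109) = 10.1419 mol.
C = m/V = 10.1419/89.7716 = 0.112974 mol/gal.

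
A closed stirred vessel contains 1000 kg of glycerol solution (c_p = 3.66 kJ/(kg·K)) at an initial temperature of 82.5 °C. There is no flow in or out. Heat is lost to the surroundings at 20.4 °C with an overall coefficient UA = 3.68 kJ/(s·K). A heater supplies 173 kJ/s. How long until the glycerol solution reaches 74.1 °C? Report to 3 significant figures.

M c_p dT/dt = −UA(T − T_amb) + Q̇.
τ = M c_p/UA = 994.57 s; T_ss = T_amb + Q̇/UA = 20.4 + 173/3.68 = 67.411 °C.
T(t) = T_ss + (T₀ − T_ss)e^(−t/τ); set T = 74.1:
t = −τ ln[(T − T_ss)/(T₀ − T_ss)] = −994.57 · ln(0.44331) = 809.07 s.

809 s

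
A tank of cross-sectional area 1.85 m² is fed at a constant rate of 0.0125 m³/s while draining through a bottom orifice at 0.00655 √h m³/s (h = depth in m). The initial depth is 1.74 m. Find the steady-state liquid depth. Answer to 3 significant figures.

3.64 m

Level balance: A dh/dt = 0.0125 − 0.00655 √h. Setting dh/dt = 0:
Q_in = 0.00655 √h_ss ⇒ √h_ss = 0.0125/0.00655 = 1.9084.
h_ss = 1.9084² = 3.6420 m. (Since h₀ = 1.74 m < h_ss, the level will rise toward this value.)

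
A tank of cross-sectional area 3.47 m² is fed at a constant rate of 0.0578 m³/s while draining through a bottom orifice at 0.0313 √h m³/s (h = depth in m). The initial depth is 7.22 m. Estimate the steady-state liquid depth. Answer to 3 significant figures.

Level balance: A dh/dt = 0.0578 − 0.0313 √h. Setting dh/dt = 0:
Q_in = 0.0313 √h_ss ⇒ √h_ss = 0.0578/0.0313 = 1.8466.
h_ss = 1.8466² = 3.4101 m. (Since h₀ = 7.22 m > h_ss, the level will fall toward this value.)

3.41 m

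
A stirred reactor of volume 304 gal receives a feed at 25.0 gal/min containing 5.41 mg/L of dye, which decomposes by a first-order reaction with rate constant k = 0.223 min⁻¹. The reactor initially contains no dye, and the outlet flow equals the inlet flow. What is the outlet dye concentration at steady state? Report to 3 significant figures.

1.46 mg/L

Accumulation = in − out − consumed: V dC/dt = Q C_in − Q C − k V C.
At steady state: 0 = Q C_in − (Q + kV) C_ss, so C_ss = Q C_in/(Q + kV).
C_ss = 25.0·5.41/(25.0 + 0.223·304) = 135.25/92.792 = 1.4576 mg/L.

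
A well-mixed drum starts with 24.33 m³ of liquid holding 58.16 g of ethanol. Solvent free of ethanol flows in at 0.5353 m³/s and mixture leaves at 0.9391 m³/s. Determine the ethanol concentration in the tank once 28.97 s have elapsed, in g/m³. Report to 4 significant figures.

1.003 g/m³

Total volume: dV/dt = Q_in − Q_out = -0.403800 m³/s, so V(t) = 24.33 − 0.403800 t and V(28.97) = 12.6319 m³.
Species balance (pure solvent in): dm/dt = −Q_out · m/V(t).
Separate: dm/m = −Q_out dt/V(t) ⇒ ln(m/m₀) = −(Q_out/(Q_in−Q_out)) ln(V/V₀).
m = m₀ (V₀/V)^(Q_out/(Q_in−Q_out)) = 58.16 × (24.33/12.6319)^(-2.32566) = 12.6641 g.
C = m/V = 12.6641/12.6319 = 1.00254 g/m³.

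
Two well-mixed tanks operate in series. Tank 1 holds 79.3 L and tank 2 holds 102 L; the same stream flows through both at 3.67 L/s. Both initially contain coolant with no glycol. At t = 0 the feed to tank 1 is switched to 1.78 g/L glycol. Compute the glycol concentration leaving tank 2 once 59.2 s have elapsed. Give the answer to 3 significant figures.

Each tank obeys Vᵢ dCᵢ/dt = Q(Cᵢ₋₁ − Cᵢ), so τᵢ = Vᵢ/Q.
τ₁ = 79.3/3.67 = 21.608 s; τ₂ = 102/3.67 = 27.793 s.
Tank 1: C₁ = C_in(1 − e^(−t/τ₁)). Tank 2 (τ₁ ≠ τ₂): C₂ = C_in[1 − (τ₁ e^(−t/τ₁) − τ₂ e^(−t/τ₂))/(τ₁ − τ₂)].
At t = 59.2: e^(−t/τ₁) = 0.064585, e^(−t/τ₂) = 0.11883.
C₂ = 1.78·[1 − (21.608·0.064585 − 27.793·0.11883)/(-6.1853)] = 1.78·0.69166 = 1.2312 g/L.

1.23 g/L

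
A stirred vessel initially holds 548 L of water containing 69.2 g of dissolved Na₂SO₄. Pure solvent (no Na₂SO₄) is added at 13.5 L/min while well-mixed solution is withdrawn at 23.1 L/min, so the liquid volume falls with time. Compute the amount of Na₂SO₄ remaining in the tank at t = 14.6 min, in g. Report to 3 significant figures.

34.0 g

Total volume: dV/dt = Q_in − Q_out = -9.6000 L/min, so V(t) = 548 − 9.6000 t and V(14.6) = 407.84 L.
Solute balance: dm/dt = 0 − Q_out C = −Q_out m/V(t).
Separate: dm/m = −Q_out dt/V(t) ⇒ ln(m/m₀) = −(Q_out/(Q_in−Q_out)) ln(V/V₀).
m = m₀ (V₀/V)^(Q_out/(Q_in−Q_out)) = 69.2 × (548/407.84)^(-2.4062) = 33.994 g.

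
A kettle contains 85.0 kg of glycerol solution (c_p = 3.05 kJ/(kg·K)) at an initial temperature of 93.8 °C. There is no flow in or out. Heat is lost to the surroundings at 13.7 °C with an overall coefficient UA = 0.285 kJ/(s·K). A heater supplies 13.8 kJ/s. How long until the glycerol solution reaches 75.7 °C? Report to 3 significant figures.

Lumped-capacitance energy balance: M c_p dT/dt = UA(T_amb − T) + Q̇.
τ = M c_p/UA = 909.65 s; T_ss = T_amb + Q̇/UA = 13.7 + 13.8/0.285 = 62.121 °C.
T(t) = T_ss + (T₀ − T_ss)e^(−t/τ); set T = 75.7:
t = −τ ln[(T − T_ss)/(T₀ − T_ss)] = −909.65 · ln(0.42864) = 770.59 s.

771 s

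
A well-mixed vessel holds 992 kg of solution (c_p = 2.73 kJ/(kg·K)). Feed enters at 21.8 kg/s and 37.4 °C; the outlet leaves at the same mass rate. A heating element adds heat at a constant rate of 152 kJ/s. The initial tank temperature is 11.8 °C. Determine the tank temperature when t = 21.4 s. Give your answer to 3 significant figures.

22.4 °C

Energy balance: M c_p dT/dt = ṁ c_p (T_in − T) + 152.
Rearrange: dT/dt = (T_ss − T)/τ with τ = M/ṁ = 45.505 s and T_ss = T_in + Q̇/(ṁ c_p) = 39.954 °C.
Solution: T(t) = T_ss + (T₀ − T_ss) e^(−t/τ).
T(21.4) = 39.954 + (-28.154)·e^(−21.4/45.505) = 39.954 + (-28.154)·0.62483 = 22.363 °C.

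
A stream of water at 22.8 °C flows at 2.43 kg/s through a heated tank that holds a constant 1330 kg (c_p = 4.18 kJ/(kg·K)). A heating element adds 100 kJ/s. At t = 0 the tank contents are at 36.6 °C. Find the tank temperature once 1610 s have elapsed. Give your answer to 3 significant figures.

32.9 °C

Heat balance on the well-mixed liquid: M c_p dT/dt = ṁ c_p (T_in − T) + 100.
τ = M/ṁ = 547.33 s; T_ss = T_in + Q̇/(ṁ c_p) = 22.8 + 100/(2.43·4.18) = 32.645 °C.
Integrating: T(t) = T_ss + (T₀ − T_ss) e^(−t/τ).
T(1610) = 32.645 + (3.9550)·e^(−1610/547.33) = 32.645 + (3.9550)·0.052782 = 32.854 °C.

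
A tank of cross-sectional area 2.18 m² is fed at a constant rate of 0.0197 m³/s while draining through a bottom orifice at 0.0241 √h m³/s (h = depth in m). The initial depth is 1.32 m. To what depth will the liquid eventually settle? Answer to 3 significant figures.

Unsteady balance on liquid volume: A dh/dt = Q_in − 0.0241 √h. At steady state dh/dt = 0:
Q_in = 0.0241 √h_ss ⇒ √h_ss = 0.0197/0.0241 = 0.81743.
h_ss = 0.81743² = 0.66819 m. (Since h₀ = 1.32 m > h_ss, the level will fall toward this value.)

0.668 m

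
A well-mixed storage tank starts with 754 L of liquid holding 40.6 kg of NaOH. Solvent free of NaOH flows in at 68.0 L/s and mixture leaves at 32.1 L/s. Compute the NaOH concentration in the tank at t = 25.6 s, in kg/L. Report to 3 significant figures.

Total volume: dV/dt = Q_in − Q_out = 35.900 L/s, so V(t) = 754 + 35.900 t and V(25.6) = 1673.0 L.
Solute balance: dm/dt = 0 − Q_out C = −Q_out m/V(t).
dm/m = −Q_out dt/(V₀ + 35.900 t); integrating gives ln(m/m₀) = −(Q_out/(Q_in−Q_out)) ln(V/V₀).
m = m₀ (V₀/V)^(Q_out/(Q_in−Q_out)) = 40.6 × (754/1673.0)^(0.89415) = 19.908 kg.
C = m/V = 19.908/1673.0 = 0.011899 kg/L.

0.0119 kg/L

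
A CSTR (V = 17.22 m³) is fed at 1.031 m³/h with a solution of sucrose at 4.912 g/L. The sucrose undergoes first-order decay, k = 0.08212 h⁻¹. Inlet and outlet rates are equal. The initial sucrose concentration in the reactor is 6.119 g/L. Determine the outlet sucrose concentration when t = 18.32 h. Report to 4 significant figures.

2.371 g/L

Accumulation = in − out − consumed: V dC/dt = Q C_in − Q C − k V C.
dC/dt = (Q/V) C_in − (Q/V + k) C; effective rate a = Q/V + k = 0.0598722 + 0.08212 = 0.141992 h⁻¹.
C_ss = Q C_in/(Q + kV) = 2.07119 g/L; C(t) = C_ss + (C₀ − C_ss) e^(−a t).
C(18.32) = 2.07119 + (4.04781)·e^(−0.141992·18.32) = 2.07119 + (4.04781)·0.0741772 = 2.37144 g/L.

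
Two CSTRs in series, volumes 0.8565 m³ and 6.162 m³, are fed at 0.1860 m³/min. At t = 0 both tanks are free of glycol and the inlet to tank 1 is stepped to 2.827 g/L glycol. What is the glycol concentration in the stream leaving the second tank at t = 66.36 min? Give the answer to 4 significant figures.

2.384 g/L

Time constants: τᵢ = Vᵢ/Q for each well-mixed tank.
τ₁ = 0.8565/0.1860 = 4.60484 min; τ₂ = 6.162/0.1860 = 33.1290 min.
Tank 1: C₁ = C_in(1 − e^(−t/τ₁)). Tank 2 (τ₁ ≠ τ₂): C₂ = C_in[1 − (τ₁ e^(−t/τ₁) − τ₂ e^(−t/τ₂))/(τ₁ − τ₂)].
At t = 66.36: e^(−t/τ₁) = 5.51332e-07, e^(−t/τ₂) = 0.134920.
C₂ = 2.827·[1 − (4.60484·5.51332e-07 − 33.1290·0.134920)/(-28.5242)] = 2.827·0.843300 = 2.38401 g/L.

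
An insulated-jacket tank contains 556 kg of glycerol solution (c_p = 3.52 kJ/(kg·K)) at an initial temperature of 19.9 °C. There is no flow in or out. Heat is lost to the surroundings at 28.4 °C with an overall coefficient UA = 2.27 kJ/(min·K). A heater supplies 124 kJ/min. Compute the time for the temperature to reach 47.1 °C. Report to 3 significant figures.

M c_p dT/dt = −UA(T − T_amb) + Q̇.
τ = M c_p/UA = 862.17 min; T_ss = T_amb + Q̇/UA = 28.4 + 124/2.27 = 83.026 °C.
T(t) = T_ss + (T₀ − T_ss)e^(−t/τ); set T = 47.1:
t = −τ ln[(T − T_ss)/(T₀ − T_ss)] = −862.17 · ln(0.56911) = 485.98 min.

486 min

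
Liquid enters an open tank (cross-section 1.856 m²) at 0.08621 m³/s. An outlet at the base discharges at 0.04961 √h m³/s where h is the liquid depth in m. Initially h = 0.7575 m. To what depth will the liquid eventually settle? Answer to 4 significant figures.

Level balance: A dh/dt = 0.08621 − 0.04961 √h. Setting dh/dt = 0:
Q_in = 0.04961 √h_ss ⇒ √h_ss = 0.08621/0.04961 = 1.73775.
h_ss = 1.73775² = 3.01979 m. (Since h₀ = 0.7575 m < h_ss, the level will rise toward this value.)

3.020 m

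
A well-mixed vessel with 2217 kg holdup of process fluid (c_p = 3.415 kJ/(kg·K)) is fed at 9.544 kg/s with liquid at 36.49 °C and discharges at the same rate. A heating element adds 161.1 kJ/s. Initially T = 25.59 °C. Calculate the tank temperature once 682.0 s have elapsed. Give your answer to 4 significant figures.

40.59 °C

M c_p dT/dt = ṁ c_p (T_in − T) + Q̇.
Rearrange: dT/dt = (T_ss − T)/τ with τ = M/ṁ = 232.293 s and T_ss = T_in + Q̇/(ṁ c_p) = 41.4328 °C.
Integrating: T(t) = T_ss + (T₀ − T_ss) e^(−t/τ).
T(682.0) = 41.4328 + (-15.8428)·e^(−682.0/232.293) = 41.4328 + (-15.8428)·0.0530801 = 40.5919 °C.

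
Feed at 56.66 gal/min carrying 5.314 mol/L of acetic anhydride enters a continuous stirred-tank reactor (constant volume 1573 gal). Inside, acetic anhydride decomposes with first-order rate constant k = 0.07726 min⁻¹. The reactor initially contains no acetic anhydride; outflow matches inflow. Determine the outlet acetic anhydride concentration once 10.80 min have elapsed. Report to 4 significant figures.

Species balance: V dC/dt = Q C_in − Q C − k V C.
dC/dt = (Q/V) C_in − (Q/V + k) C; effective rate a = Q/V + k = 0.0360203 + 0.07726 = 0.113280 min⁻¹.
C_ss = Q C_in/(Q + kV) = 1.68972 mol/L; C(t) = C_ss + (C₀ − C_ss) e^(−a t).
C(10.80) = 1.68972 + (-1.68972)·e^(−0.113280·10.80) = 1.68972 + (-1.68972)·0.294220 = 1.19257 mol/L.

1.193 mol/L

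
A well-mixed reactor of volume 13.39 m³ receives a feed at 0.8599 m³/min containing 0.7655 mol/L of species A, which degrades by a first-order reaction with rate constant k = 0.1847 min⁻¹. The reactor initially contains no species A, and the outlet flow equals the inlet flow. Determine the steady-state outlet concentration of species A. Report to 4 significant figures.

Species balance: V dC/dt = Q C_in − Q C − k V C.
At steady state: 0 = Q C_in − (Q + kV) C_ss, so C_ss = Q C_in/(Q + kV).
C_ss = 0.8599·0.7655/(0.8599 + 0.1847·13.39) = 0.658253/3.33303 = 0.197494 mol/L.

0.1975 mol/L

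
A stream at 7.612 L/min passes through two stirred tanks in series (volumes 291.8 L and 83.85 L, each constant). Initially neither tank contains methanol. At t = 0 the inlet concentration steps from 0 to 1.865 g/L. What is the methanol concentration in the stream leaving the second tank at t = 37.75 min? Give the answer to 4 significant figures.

Time constants: τᵢ = Vᵢ/Q for each well-mixed tank.
τ₁ = 291.8/7.612 = 38.3342 min; τ₂ = 83.85/7.612 = 11.0155 min.
Tank 1: C₁ = C_in(1 − e^(−t/τ₁)). Tank 2 (τ₁ ≠ τ₂): C₂ = C_in[1 − (τ₁ e^(−t/τ₁) − τ₂ e^(−t/τ₂))/(τ₁ − τ₂)].
At t = 37.75: e^(−t/τ₁) = 0.373529, e^(−t/τ₂) = 0.0324846.
C₂ = 1.865·[1 − (38.3342·0.373529 − 11.0155·0.0324846)/(27.3187)] = 1.865·0.488955 = 0.911900 g/L.

0.9119 g/L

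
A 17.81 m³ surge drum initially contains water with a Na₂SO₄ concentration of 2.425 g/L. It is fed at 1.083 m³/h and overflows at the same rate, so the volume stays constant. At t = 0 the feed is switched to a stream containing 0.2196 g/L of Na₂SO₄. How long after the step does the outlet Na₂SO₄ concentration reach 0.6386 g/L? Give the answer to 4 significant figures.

27.31 h

Transient balance on the dissolved component: V dC/dt = Q(C_in − C), so τ = V/Q = 16.4451 h.
C(t) = C_in + (C₀ − C_in) e^(−t/τ). Set C = 0.6386 and solve for t:
e^(−t/τ) = (C − C_in)/(C₀ − C_in) = (0.6386 − 0.2196)/(2.425 − 0.2196) = 0.189988
t = −τ ln(…) = 16.4451 × 1.66079 = 27.3118 h.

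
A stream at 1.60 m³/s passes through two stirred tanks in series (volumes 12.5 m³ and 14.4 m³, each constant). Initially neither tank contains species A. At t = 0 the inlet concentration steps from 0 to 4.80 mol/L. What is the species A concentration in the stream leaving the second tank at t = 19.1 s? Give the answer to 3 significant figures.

Species balance on tank i: dCᵢ/dt = (Cᵢ₋₁ − Cᵢ)/τᵢ with τᵢ = Vᵢ/Q.
τ₁ = 12.5/1.60 = 7.8125 s; τ₂ = 14.4/1.60 = 9.0000 s.
Tank 1: C₁ = C_in(1 − e^(−t/τ₁)). Tank 2 (τ₁ ≠ τ₂): C₂ = C_in[1 − (τ₁ e^(−t/τ₁) − τ₂ e^(−t/τ₂))/(τ₁ − τ₂)].
At t = 19.1: e^(−t/τ₁) = 0.086743, e^(−t/τ₂) = 0.11977.
C₂ = 4.80·[1 − (7.8125·0.086743 − 9.0000·0.11977)/(-1.1875)] = 4.80·0.66299 = 3.1823 mol/L.

3.18 mol/L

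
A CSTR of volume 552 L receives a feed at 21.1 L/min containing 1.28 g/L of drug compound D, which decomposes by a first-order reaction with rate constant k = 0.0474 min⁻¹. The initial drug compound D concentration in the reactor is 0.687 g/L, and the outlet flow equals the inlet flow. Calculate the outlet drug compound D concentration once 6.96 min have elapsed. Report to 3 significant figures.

Accumulation = in − out − consumed: V dC/dt = Q C_in − Q C − k V C.
dC/dt = (Q/V) C_in − (Q/V + k) C; effective rate a = Q/V + k = 0.038225 + 0.0474 = 0.085625 min⁻¹.
C_ss = Q C_in/(Q + kV) = 0.57142 g/L; C(t) = C_ss + (C₀ − C_ss) e^(−a t).
C(6.96) = 0.57142 + (0.11558)·e^(−0.085625·6.96) = 0.57142 + (0.11558)·0.55104 = 0.63511 g/L.

0.635 g/L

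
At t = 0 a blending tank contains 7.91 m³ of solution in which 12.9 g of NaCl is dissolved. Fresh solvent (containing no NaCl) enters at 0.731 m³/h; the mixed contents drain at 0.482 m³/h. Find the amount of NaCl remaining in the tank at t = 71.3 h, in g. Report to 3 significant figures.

Total volume: dV/dt = Q_in − Q_out = 0.24900 m³/h, so V(t) = 7.91 + 0.24900 t and V(71.3) = 25.664 m³.
No NaCl enters, so dm/dt = −Q_out · (m/V).
dm/m = −Q_out dt/(V₀ + 0.24900 t); integrating gives ln(m/m₀) = −(Q_out/(Q_in−Q_out)) ln(V/V₀).
m = m₀ (V₀/V)^(Q_out/(Q_in−Q_out)) = 12.9 × (7.91/25.664)^(1.9357) = 1.3217 g.

1.32 g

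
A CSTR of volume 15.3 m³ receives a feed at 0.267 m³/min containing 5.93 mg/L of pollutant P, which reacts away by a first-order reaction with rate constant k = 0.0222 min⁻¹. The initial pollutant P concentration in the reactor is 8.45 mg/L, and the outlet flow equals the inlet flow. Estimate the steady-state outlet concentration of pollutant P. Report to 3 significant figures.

V dC/dt = Q(C_in − C) − k V C.
Steady state (dC/dt = 0): C_ss = Q C_in/(Q + kV) = C_in/(1 + kV/Q).
C_ss = 0.267·5.93/(0.267 + 0.0222·15.3) = 1.5833/0.60666 = 2.6099 mg/L.

2.61 mg/L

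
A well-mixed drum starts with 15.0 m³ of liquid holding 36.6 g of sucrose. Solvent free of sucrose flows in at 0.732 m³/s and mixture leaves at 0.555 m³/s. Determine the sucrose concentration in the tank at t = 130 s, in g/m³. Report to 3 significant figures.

0.0522 g/m³

Let m(t) be the amount of sucrose. Volume: V(t) = V₀ + (Q_in − Q_out) t = 15.0 + 0.17700 t; V(130) = 38.010 m³.
Solute balance: dm/dt = 0 − Q_out C = −Q_out m/V(t).
Separate: dm/m = −Q_out dt/V(t) ⇒ ln(m/m₀) = −(Q_out/(Q_in−Q_out)) ln(V/V₀).
m = m₀ (V₀/V)^(Q_out/(Q_in−Q_out)) = 36.6 × (15.0/38.010)^(3.1356) = 1.9829 g.
C = m/V = 1.9829/38.010 = 0.052169 g/m³.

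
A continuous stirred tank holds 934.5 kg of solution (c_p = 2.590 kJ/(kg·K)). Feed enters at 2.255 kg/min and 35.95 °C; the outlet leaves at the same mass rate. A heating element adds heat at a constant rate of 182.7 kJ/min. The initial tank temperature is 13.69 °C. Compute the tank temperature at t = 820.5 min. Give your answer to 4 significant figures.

59.84 °C

First-law balance (no shaft work): M c_p dT/dt = ṁ c_p (T_in − T) + 182.7.
Rearrange: dT/dt = (T_ss − T)/τ with τ = M/ṁ = 414.412 min and T_ss = T_in + Q̇/(ṁ c_p) = 67.2318 °C.
Solution: T(t) = T_ss + (T₀ − T_ss) e^(−t/τ).
T(820.5) = 67.2318 + (-53.5418)·e^(−820.5/414.412) = 67.2318 + (-53.5418)·0.138081 = 59.8387 °C.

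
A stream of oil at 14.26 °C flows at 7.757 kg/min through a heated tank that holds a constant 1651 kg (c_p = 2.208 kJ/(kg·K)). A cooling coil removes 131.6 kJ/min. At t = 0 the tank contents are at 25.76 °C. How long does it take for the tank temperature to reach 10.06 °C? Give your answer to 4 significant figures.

363.1 min

M c_p dT/dt = ṁ c_p (T_in − T) − Q̇.
τ = M/ṁ = 212.840 min; T_ss = T_in − Q̇/(ṁ c_p) = 6.57643 °C.
T(t) = T_ss + (T₀ − T_ss) e^(−t/τ). Set T = 10.06:
e^(−t/τ) = (10.06 − 6.57643)/(25.76 − 6.57643) = 0.181591
t = −212.840 · ln(0.181591) = 363.104 min.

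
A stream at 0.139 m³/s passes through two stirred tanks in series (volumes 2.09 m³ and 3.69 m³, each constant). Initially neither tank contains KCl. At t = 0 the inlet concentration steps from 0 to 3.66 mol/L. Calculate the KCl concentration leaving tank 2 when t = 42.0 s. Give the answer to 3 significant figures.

2.22 mol/L

Species balance on tank i: dCᵢ/dt = (Cᵢ₋₁ − Cᵢ)/τᵢ with τᵢ = Vᵢ/Q.
τ₁ = 2.09/0.139 = 15.036 s; τ₂ = 3.69/0.139 = 26.547 s.
Solving the cascade with C₁(0)=C₂(0)=0 gives C₂(t) = C_in[1 − (τ₁ e^(−t/τ₁) − τ₂ e^(−t/τ₂))/(τ₁ − τ₂)].
At t = 42.0: e^(−t/τ₁) = 0.061219, e^(−t/τ₂) = 0.20554.
C₂ = 3.66·[1 − (15.036·0.061219 − 26.547·0.20554)/(-11.511)] = 3.66·0.60594 = 2.2177 mol/L.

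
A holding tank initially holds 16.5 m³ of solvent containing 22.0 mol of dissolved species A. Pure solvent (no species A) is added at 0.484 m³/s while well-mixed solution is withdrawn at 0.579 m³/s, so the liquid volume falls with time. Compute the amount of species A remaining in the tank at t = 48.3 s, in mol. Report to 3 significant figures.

Let m(t) be the amount of species A. Volume: V(t) = V₀ + (Q_in − Q_out) t = 16.5 − 0.095000 t; V(48.3) = 11.912 m³.
No species A enters, so dm/dt = −Q_out · (m/V).
dm/m = −Q_out dt/(V₀ − 0.095000 t); integrating gives ln(m/m₀) = −(Q_out/(Q_in−Q_out)) ln(V/V₀).
m = m₀ (V₀/V)^(Q_out/(Q_in−Q_out)) = 22.0 × (16.5/11.912)^(-6.0947) = 3.0193 mol.

3.02 mol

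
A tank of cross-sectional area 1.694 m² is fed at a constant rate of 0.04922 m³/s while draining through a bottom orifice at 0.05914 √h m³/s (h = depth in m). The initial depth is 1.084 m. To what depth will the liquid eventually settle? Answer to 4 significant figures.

0.6927 m

Mass balance (ρ constant): A dh/dt = Q_in − 0.05914 √h. At steady state dh/dt = 0:
Q_in = 0.05914 √h_ss ⇒ √h_ss = 0.04922/0.05914 = 0.832262.
h_ss = 0.832262² = 0.692661 m. (Since h₀ = 1.084 m > h_ss, the level will fall toward this value.)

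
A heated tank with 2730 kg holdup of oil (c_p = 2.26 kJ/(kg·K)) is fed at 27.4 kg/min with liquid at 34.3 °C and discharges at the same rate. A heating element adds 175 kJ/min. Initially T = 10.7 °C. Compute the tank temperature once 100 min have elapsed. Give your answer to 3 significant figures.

27.4 °C

First-law balance (no shaft work): M c_p dT/dt = ṁ c_p (T_in − T) + 175.
τ = M/ṁ = 99.635 min; T_ss = T_in + Q̇/(ṁ c_p) = 34.3 + 175/(27.4·2.26) = 37.126 °C.
T approaches T_ss exponentially: T(t) = T_ss + (T₀ − T_ss) e^(−t/τ).
T(100) = 37.126 + (-26.426)·e^(−100/99.635) = 37.126 + (-26.426)·0.36653 = 27.440 °C.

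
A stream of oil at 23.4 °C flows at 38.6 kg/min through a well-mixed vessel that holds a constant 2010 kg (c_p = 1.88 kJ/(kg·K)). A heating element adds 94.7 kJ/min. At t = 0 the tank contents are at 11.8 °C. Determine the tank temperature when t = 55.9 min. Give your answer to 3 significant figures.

Heat balance on the well-mixed liquid: M c_p dT/dt = ṁ c_p (T_in − T) + 94.7.
τ = M/ṁ = 52.073 min; T_ss = T_in + Q̇/(ṁ c_p) = 23.4 + 94.7/(38.6·1.88) = 24.705 °C.
T approaches T_ss exponentially: T(t) = T_ss + (T₀ − T_ss) e^(−t/τ).
T(55.9) = 24.705 + (-12.905)·e^(−55.9/52.073) = 24.705 + (-12.905)·0.34181 = 20.294 °C.

20.3 °C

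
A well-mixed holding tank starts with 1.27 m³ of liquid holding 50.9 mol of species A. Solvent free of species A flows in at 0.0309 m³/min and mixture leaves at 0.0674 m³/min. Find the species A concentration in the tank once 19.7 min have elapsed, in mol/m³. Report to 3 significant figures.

Total volume: dV/dt = Q_in − Q_out = -0.036500 m³/min, so V(t) = 1.27 − 0.036500 t and V(19.7) = 0.55095 m³.
No species A enters, so dm/dt = −Q_out · (m/V).
dm/m = −Q_out dt/(V₀ − 0.036500 t); integrating gives ln(m/m₀) = −(Q_out/(Q_in−Q_out)) ln(V/V₀).
m = m₀ (V₀/V)^(Q_out/(Q_in−Q_out)) = 50.9 × (1.27/0.55095)^(-1.8466) = 10.889 mol.
C = m/V = 10.889/0.55095 = 19.764 mol/m³.

19.8 mol/m³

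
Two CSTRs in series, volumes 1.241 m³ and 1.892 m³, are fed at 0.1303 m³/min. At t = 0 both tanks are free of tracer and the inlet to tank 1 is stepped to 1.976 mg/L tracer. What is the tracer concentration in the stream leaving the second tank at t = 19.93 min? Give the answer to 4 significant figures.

0.9851 mg/L

Species balance on tank i: dCᵢ/dt = (Cᵢ₋₁ − Cᵢ)/τᵢ with τᵢ = Vᵢ/Q.
τ₁ = 1.241/0.1303 = 9.52417 min; τ₂ = 1.892/0.1303 = 14.5203 min.
Solving the cascade with C₁(0)=C₂(0)=0 gives C₂(t) = C_in[1 − (τ₁ e^(−t/τ₁) − τ₂ e^(−t/τ₂))/(τ₁ − τ₂)].
At t = 19.93: e^(−t/τ₁) = 0.123370, e^(−t/τ₂) = 0.253458.
C₂ = 1.976·[1 − (9.52417·0.123370 − 14.5203·0.253458)/(-4.99616)] = 1.976·0.498555 = 0.985145 mg/L.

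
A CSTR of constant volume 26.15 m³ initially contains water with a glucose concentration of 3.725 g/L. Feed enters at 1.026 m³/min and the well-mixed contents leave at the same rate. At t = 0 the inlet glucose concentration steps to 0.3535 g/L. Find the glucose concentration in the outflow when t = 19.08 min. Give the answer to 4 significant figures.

1.948 g/L

Unsteady species balance (constant V, well mixed): V dC/dt = Q(C_in − C).
Rewrite as dC/dt + C/τ = C_in/τ, τ = V/Q = 25.4873 min.
Solution: C(t) = C_in + (C₀ − C_in) e^(−t/τ).
C(19.08) = 0.3535 + (3.725 − 0.3535)·e^(−19.08/25.4873) = 0.3535 + (3.37150)·0.473025 = 1.94830 g/L.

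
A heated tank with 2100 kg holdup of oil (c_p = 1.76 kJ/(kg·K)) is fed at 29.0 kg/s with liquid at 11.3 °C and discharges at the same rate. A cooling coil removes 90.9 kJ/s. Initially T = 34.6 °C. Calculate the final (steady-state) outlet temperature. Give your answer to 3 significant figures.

M c_p dT/dt = ṁ c_p (T_in − T) − Q̇.
At steady state dT/dt = 0 ⇒ T_ss = T_in − Q̇/(ṁ c_p) = 11.3 − 90.9/(29.0·1.76) = 9.5190 °C.

9.52 °C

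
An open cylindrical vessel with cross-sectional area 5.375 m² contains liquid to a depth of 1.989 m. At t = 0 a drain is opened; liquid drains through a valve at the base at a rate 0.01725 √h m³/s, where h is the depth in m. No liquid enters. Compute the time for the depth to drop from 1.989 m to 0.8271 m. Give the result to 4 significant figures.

312.1 s

A dh/dt = −Q_out = −0.01725 √h.
Separate and integrate: 2(√h − √h₀) = −(0.01725/A) t.
t = 2A(√h₀ − √h)/0.01725 = 2·5.375·(√1.989 − √0.8271)/0.01725
  = 10.7500 × (1.41032 − 0.909450) / 0.01725 = 312.136 s.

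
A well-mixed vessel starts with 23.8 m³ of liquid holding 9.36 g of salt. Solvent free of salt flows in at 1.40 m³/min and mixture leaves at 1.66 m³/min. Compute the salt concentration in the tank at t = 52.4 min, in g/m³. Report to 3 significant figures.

Let m(t) be the amount of salt. Volume: V(t) = V₀ + (Q_in − Q_out) t = 23.8 − 0.26000 t; V(52.4) = 10.176 m³.
No salt enters, so dm/dt = −Q_out · (m/V).
dm/m = −Q_out dt/(V₀ − 0.26000 t); integrating gives ln(m/m₀) = −(Q_out/(Q_in−Q_out)) ln(V/V₀).
m = m₀ (V₀/V)^(Q_out/(Q_in−Q_out)) = 9.36 × (23.8/10.176)^(-6.3846) = 0.041243 g.
C = m/V = 0.041243/10.176 = 0.0040530 g/m³.

0.00405 g/m³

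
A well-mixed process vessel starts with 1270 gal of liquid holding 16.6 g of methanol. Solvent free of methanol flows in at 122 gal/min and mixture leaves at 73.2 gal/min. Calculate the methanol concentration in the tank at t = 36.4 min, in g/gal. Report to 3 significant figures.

Total volume: dV/dt = Q_in − Q_out = 48.800 gal/min, so V(t) = 1270 + 48.800 t and V(36.4) = 3046.3 gal.
No methanol enters, so dm/dt = −Q_out · (m/V).
Separate: dm/m = −Q_out dt/V(t) ⇒ ln(m/m₀) = −(Q_out/(Q_in−Q_out)) ln(V/V₀).
m = m₀ (V₀/V)^(Q_out/(Q_in−Q_out)) = 16.6 × (1270/3046.3)^(1.5000) = 4.4684 g.
C = m/V = 4.4684/3046.3 = 0.0014668 g/gal.

0.00147 g/gal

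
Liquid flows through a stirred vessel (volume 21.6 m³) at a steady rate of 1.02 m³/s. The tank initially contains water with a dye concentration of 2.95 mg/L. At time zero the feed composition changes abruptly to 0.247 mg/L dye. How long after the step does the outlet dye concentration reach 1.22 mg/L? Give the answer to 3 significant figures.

Species balance on the tank: V dC/dt = Q(C_in − C), so τ = V/Q = 21.176 s.
C(t) = C_in + (C₀ − C_in) e^(−t/τ). Set C = 1.22 and solve for t:
e^(−t/τ) = (C − C_in)/(C₀ − C_in) = (1.22 − 0.247)/(2.95 − 0.247) = 0.35997
t = −τ ln(…) = 21.176 × 1.0217 = 21.637 s.

21.6 s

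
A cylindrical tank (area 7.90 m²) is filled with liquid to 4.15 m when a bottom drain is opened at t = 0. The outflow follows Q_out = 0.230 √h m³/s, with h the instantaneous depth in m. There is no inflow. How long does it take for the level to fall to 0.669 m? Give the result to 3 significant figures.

Mass balance (ρ constant): A dh/dt = −0.230 √h.
Separate and integrate: 2(√h − √h₀) = −(0.230/A) t.
t = 2A(√h₀ − √h)/0.230 = 2·7.90·(√4.15 − √0.669)/0.230
  = 15.800 × (2.0372 − 0.81792) / 0.230 = 83.756 s.

83.8 s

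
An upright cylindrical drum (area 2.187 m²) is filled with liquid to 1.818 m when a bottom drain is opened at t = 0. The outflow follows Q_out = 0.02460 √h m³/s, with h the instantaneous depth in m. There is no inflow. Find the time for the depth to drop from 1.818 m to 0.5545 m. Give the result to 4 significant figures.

107.3 s

Unsteady balance on liquid volume: A dh/dt = −0.02460 √h.
∫ h^(−1/2) dh = −(0.02460/A) ∫ dt, giving 2√h = 2√h₀ − (0.02460/A) t.
t = 2A(√h₀ − √h)/0.02460 = 2·2.187·(√1.818 − √0.5545)/0.02460
  = 4.37400 × (1.34833 − 0.744648) / 0.02460 = 107.338 s.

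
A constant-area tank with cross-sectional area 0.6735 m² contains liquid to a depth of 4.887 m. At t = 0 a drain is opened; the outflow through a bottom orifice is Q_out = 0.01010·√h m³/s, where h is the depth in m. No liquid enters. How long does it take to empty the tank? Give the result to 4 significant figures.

Unsteady balance on liquid volume: A dh/dt = −0.01010 √h.
This is separable: 2 d(√h)/dt = −0.01010/A, so √h = √h₀ − (0.01010/(2A)) t.
Set h = 0: 2√h₀ = (0.01010/A) t_empty ⇒ t_empty = 2A√h₀/0.01010.
t_empty = 2·0.6735·√4.887/0.01010 = 1.34700·2.21066/0.01010 = 294.827 s.

294.8 s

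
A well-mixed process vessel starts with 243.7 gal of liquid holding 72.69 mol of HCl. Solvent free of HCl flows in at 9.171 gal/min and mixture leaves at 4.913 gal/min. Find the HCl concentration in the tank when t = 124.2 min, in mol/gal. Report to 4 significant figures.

Let m(t) be the amount of HCl. Volume: V(t) = V₀ + (Q_in − Q_out) t = 243.7 + 4.25800 t; V(124.2) = 772.544 gal.
Solute balance: dm/dt = 0 − Q_out C = −Q_out m/V(t).
dm/m = −Q_out dt/(V₀ + 4.25800 t); integrating gives ln(m/m₀) = −(Q_out/(Q_in−Q_out)) ln(V/V₀).
m = m₀ (V₀/V)^(Q_out/(Q_in−Q_out)) = 72.69 × (243.7/772.544)^(1.15383) = 19.2012 mol.
C = m/V = 19.2012/772.544 = 0.0248546 mol/gal.

0.02485 mol/gal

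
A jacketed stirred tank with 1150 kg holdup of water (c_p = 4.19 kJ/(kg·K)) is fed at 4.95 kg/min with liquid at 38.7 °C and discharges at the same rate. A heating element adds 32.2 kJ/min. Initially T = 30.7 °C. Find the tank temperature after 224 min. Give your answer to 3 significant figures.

M c_p dT/dt = ṁ c_p (T_in − T) + Q̇.
Rearrange: dT/dt = (T_ss − T)/τ with τ = M/ṁ = 232.32 min and T_ss = T_in + Q̇/(ṁ c_p) = 40.253 °C.
Integrating: T(t) = T_ss + (T₀ − T_ss) e^(−t/τ).
T(224) = 40.253 + (-9.5525)·e^(−224/232.32) = 40.253 + (-9.5525)·0.38130 = 36.610 °C.

36.6 °C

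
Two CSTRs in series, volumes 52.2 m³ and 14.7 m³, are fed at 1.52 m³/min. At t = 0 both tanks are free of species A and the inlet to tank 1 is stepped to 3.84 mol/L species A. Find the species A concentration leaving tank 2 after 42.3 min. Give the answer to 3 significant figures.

2.30 mol/L

Species balance on tank i: dCᵢ/dt = (Cᵢ₋₁ − Cᵢ)/τᵢ with τᵢ = Vᵢ/Q.
τ₁ = 52.2/1.52 = 34.342 min; τ₂ = 14.7/1.52 = 9.6711 min.
Solving the cascade with C₁(0)=C₂(0)=0 gives C₂(t) = C_in[1 − (τ₁ e^(−t/τ₁) − τ₂ e^(−t/τ₂))/(τ₁ − τ₂)].
At t = 42.3: e^(−t/τ₁) = 0.29179, e^(−t/τ₂) = 0.012602.
C₂ = 3.84·[1 − (34.342·0.29179 − 9.6711·0.012602)/(24.671)] = 3.84·0.59877 = 2.2993 mol/L.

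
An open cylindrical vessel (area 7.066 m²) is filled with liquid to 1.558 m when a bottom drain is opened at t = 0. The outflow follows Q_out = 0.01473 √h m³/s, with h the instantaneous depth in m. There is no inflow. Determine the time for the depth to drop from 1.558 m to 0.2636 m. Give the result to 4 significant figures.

With no inflow, A dh/dt = −0.01473 √h.
∫ h^(−1/2) dh = −(0.01473/A) ∫ dt, giving 2√h = 2√h₀ − (0.01473/A) t.
t = 2A(√h₀ − √h)/0.01473 = 2·7.066·(√1.558 − √0.2636)/0.01473
  = 14.1320 × (1.24820 − 0.513420) / 0.01473 = 704.949 s.

704.9 s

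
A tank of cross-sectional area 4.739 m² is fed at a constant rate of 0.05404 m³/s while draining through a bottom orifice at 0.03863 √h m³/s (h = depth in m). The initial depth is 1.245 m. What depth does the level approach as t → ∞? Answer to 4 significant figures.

Level balance: A dh/dt = 0.05404 − 0.03863 √h. Setting dh/dt = 0:
Q_in = 0.03863 √h_ss ⇒ √h_ss = 0.05404/0.03863 = 1.39891.
h_ss = 1.39891² = 1.95696 m. (Since h₀ = 1.245 m < h_ss, the level will rise toward this value.)

1.957 m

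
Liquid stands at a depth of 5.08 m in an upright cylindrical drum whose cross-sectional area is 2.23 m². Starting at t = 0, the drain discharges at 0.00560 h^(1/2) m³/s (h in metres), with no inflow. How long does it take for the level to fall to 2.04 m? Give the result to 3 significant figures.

Volume balance on the tank: A dh/dt = −0.00560 √h.
Separate and integrate: 2(√h − √h₀) = −(0.00560/A) t.
t = 2A(√h₀ − √h)/0.00560 = 2·2.23·(√5.08 − √2.04)/0.00560
  = 4.4600 × (2.2539 − 1.4283) / 0.00560 = 657.53 s.

658 s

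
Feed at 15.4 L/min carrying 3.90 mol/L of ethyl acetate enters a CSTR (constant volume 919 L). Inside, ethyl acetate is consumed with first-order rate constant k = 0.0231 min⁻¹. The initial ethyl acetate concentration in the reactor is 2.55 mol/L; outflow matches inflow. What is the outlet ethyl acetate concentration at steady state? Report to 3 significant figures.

1.64 mol/L

Species balance: V dC/dt = Q C_in − Q C − k V C.
Steady state (dC/dt = 0): C_ss = Q C_in/(Q + kV) = C_in/(1 + kV/Q).
C_ss = 15.4·3.90/(15.4 + 0.0231·919) = 60.060/36.629 = 1.6397 mol/L.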